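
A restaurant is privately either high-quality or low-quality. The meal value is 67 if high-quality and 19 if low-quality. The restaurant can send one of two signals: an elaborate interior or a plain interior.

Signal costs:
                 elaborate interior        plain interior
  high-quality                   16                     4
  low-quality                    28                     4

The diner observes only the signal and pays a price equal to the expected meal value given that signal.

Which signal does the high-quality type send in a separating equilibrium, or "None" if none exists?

Try high-quality → elaborate interior, low-quality → plain interior:
  If types separate, elaborate interior earns payment 67 and plain interior earns 19.
  High-quality: elaborate interior gives 67 − 16 = 51; plain interior gives 19 − 4 = 15. No deviation. ✓
  Low-quality: plain interior gives 19 − 4 = 15; elaborate interior gives 67 − 28 = 39. Would deviate. ✗
Try high-quality → plain interior, low-quality → elaborate interior:
  If types separate, plain interior earns payment 67 and elaborate interior earns 19.
  High-quality: plain interior gives 67 − 4 = 63; elaborate interior gives 19 − 16 = 3. No deviation. ✓
  Low-quality: elaborate interior gives 19 − 28 = -9; plain interior gives 67 − 4 = 63. Would deviate. ✗
Neither assignment is incentive-compatible.

None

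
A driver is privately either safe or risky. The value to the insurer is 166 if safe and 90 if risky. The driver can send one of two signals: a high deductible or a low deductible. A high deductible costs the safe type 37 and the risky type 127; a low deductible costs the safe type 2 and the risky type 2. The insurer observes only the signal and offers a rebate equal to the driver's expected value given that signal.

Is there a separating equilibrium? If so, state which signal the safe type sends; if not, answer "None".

Try safe → high deductible, risky → low deductible:
  If types separate, high deductible earns payment 166 and low deductible earns 90.
  Safe: high deductible gives 166 − 37 = 129; low deductible gives 90 − 2 = 88. No deviation. ✓
  Risky: low deductible gives 90 − 2 = 88; high deductible gives 166 − 127 = 39. No deviation. ✓
Both hold — the safe type sends high deductible.

high deductible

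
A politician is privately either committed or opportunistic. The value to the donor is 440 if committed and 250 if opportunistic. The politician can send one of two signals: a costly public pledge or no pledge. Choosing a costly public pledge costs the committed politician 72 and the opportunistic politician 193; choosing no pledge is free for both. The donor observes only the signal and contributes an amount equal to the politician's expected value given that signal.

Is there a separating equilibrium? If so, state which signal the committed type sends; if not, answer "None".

pledge

Try committed → pledge, opportunistic → no pledge:
  If types separate, pledge earns payment 440 and no pledge earns 250.
  Committed: pledge gives 440 − 72 = 368; no pledge gives 250 − 0 = 250. No deviation. ✓
  Opportunistic: no pledge gives 250 − 0 = 250; pledge gives 440 − 193 = 247. No deviation. ✓
Both hold — the committed type sends pledge.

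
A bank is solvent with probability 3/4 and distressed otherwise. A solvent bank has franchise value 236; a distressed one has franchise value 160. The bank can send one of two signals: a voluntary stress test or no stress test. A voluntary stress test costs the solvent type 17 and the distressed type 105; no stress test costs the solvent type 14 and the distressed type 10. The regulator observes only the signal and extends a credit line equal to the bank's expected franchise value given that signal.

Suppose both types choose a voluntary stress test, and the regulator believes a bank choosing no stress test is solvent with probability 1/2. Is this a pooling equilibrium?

No

At the pooled signal (stress test) the regulator holds the prior 3/4 and pays 3/4·236 + 1/4·160 = 217. Off-path (no stress test) belief 1/2 gives 1/2·236 + 1/2·160 = 198.
Solvent: stress test gives 217 − 17 = 200; no stress test gives 198 − 14 = 184. Stays. ✓
Distressed: stress test gives 217 − 105 = 112; no stress test gives 198 − 10 = 188. Deviates. ✗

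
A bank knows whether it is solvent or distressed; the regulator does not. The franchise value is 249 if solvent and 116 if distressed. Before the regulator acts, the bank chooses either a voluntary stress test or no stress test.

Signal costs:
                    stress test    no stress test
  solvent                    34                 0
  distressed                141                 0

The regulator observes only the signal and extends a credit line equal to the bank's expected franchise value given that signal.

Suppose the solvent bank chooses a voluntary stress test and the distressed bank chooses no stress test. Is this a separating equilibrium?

If types separate, stress test earns payment 249 and no stress test earns 116.
Solvent: stress test gives 249 − 34 = 215; no stress test gives 116 − 0 = 116. No deviation. ✓
Distressed: no stress test gives 116 − 0 = 116; stress test gives 249 − 141 = 108. No deviation. ✓
Both incentive constraints hold.

Yes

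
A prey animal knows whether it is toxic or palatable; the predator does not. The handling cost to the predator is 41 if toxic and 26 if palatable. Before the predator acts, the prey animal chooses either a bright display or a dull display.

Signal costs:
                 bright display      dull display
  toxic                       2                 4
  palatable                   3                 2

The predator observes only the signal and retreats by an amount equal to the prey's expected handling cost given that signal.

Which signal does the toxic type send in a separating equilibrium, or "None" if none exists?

None

Try toxic → bright display, palatable → dull display:
  If types separate, bright display earns payment 41 and dull display earns 26.
  Toxic: bright display gives 41 − 2 = 39; dull display gives 26 − 4 = 22. No deviation. ✓
  Palatable: dull display gives 26 − 2 = 24; bright display gives 41 − 3 = 38. Would deviate. ✗
Try toxic → dull display, palatable → bright display:
  If types separate, dull display earns payment 41 and bright display earns 26.
  Toxic: dull display gives 41 − 4 = 37; bright display gives 26 − 2 = 24. No deviation. ✓
  Palatable: bright display gives 26 − 3 = 23; dull display gives 41 − 2 = 39. Would deviate. ✗
Neither assignment is incentive-compatible.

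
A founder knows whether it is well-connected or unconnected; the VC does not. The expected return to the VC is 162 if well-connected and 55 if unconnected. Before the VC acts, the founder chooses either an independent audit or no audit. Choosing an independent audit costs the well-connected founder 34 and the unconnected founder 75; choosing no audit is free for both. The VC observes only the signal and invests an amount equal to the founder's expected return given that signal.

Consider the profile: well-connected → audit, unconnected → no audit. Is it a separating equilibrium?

No

Under separation the VC infers type exactly: audit → well-connected (pays 162), no audit → unconnected (pays 55).
Well-connected: audit gives 162 − 34 = 128; no audit gives 55 − 0 = 55. No deviation. ✓
Unconnected: no audit gives 55 − 0 = 55; audit gives 162 − 75 = 87. Would deviate. ✗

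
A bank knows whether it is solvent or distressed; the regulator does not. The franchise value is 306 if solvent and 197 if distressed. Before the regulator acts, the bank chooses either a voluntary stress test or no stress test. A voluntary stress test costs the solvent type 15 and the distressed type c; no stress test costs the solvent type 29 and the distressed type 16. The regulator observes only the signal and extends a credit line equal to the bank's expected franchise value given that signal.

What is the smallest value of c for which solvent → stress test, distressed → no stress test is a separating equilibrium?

125

Under separation: stress test → solvent (pays 306); no stress test → distressed (pays 197).
Solvent: 306 − 15 = 291 ≥ 197 − 29 = 168. Holds regardless of c. ✓
Distressed: 197 − 16 ≥ 306 − c, so c ≥ 306 − 181 = 125.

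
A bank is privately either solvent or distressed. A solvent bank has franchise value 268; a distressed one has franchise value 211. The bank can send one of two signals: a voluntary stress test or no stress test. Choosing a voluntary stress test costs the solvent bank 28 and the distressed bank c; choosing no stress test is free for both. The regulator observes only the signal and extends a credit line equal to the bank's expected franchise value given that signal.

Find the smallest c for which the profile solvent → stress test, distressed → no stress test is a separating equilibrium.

57

Under separation: stress test → solvent (pays 268); no stress test → distressed (pays 211).
Solvent: 268 − 28 = 240 ≥ 211 − 0 = 211. Holds regardless of c. ✓
Distressed: 211 − 0 ≥ 268 − c, so c ≥ 268 − 211 = 57.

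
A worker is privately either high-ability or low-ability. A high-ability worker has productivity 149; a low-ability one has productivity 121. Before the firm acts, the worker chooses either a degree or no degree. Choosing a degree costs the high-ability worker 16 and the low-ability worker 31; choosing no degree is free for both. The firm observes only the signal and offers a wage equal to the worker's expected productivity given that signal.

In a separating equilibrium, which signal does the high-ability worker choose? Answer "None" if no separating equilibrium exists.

degree

Try high-ability → degree, low-ability → no degree:
  Under separation the firm infers type exactly: degree → high-ability (pays 149), no degree → low-ability (pays 121).
  High-ability: degree gives 149 − 16 = 133; no degree gives 121 − 0 = 121. No deviation. ✓
  Low-ability: no degree gives 121 − 0 = 121; degree gives 149 − 31 = 118. No deviation. ✓
Both hold — the high-ability type sends degree.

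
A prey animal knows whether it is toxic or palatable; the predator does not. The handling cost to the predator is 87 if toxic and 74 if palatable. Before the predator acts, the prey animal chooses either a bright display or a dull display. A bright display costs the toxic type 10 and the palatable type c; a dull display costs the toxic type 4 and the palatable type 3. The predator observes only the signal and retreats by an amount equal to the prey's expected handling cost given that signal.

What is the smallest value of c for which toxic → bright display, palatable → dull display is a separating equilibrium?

16

Under separation: bright display → toxic (pays 87); dull display → palatable (pays 74).
Toxic: 87 − 10 = 77 ≥ 74 − 4 = 70. Holds regardless of c. ✓
Palatable: 74 − 3 ≥ 87 − c, so c ≥ 87 − 71 = 16.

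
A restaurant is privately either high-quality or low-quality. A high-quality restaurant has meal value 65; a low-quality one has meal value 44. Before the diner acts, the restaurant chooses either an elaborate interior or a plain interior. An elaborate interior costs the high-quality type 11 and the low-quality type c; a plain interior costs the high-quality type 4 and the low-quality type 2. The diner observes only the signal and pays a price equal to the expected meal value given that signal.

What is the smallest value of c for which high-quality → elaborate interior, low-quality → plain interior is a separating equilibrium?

Under separation: elaborate interior → high-quality (pays 65); plain interior → low-quality (pays 44).
High-quality: 65 − 11 = 54 ≥ 44 − 4 = 40. Holds regardless of c. ✓
Low-quality: 44 − 2 ≥ 65 − c, so c ≥ 65 − 42 = 23.

23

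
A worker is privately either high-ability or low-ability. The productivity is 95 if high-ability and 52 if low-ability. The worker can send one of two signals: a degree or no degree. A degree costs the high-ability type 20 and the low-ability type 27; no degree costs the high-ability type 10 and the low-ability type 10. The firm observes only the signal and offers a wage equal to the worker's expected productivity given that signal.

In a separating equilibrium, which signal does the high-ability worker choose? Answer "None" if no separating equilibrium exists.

Try high-ability → degree, low-ability → no degree:
  If types separate, degree earns payment 95 and no degree earns 52.
  High-ability: degree gives 95 − 20 = 75; no degree gives 52 − 10 = 42. No deviation. ✓
  Low-ability: no degree gives 52 − 10 = 42; degree gives 95 − 27 = 68. Would deviate. ✗
Try high-ability → no degree, low-ability → degree:
  If types separate, no degree earns payment 95 and degree earns 52.
  High-ability: no degree gives 95 − 10 = 85; degree gives 52 − 20 = 32. No deviation. ✓
  Low-ability: degree gives 52 − 27 = 25; no degree gives 95 − 10 = 85. Would deviate. ✗
Neither assignment is incentive-compatible.

None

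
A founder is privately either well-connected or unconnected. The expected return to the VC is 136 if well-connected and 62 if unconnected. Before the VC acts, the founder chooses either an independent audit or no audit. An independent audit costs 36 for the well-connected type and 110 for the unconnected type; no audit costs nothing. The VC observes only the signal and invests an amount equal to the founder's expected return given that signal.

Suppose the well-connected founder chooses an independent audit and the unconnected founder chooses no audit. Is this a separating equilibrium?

Under separation the VC infers type exactly: audit → well-connected (pays 136), no audit → unconnected (pays 62).
Well-connected: audit gives 136 − 36 = 100; no audit gives 62 − 0 = 62. No deviation. ✓
Unconnected: no audit gives 62 − 0 = 62; audit gives 136 − 110 = 26. No deviation. ✓
Both incentive constraints hold.

Yes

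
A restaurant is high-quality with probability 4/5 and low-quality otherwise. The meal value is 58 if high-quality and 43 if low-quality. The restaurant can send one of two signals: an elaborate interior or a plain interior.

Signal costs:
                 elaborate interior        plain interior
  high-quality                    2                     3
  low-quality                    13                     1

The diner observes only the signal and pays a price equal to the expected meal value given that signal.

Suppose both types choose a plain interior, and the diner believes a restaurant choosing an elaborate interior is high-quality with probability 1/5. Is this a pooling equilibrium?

Yes

At the pooled signal (plain interior) the diner holds the prior 4/5 and pays 4/5·58 + 1/5·43 = 55. Off-path (elaborate interior) belief 1/5 gives 1/5·58 + 4/5·43 = 46.
High-quality: plain interior gives 55 − 3 = 52; elaborate interior gives 46 − 2 = 44. Stays. ✓
Low-quality: plain interior gives 55 − 1 = 54; elaborate interior gives 46 − 13 = 33. Stays. ✓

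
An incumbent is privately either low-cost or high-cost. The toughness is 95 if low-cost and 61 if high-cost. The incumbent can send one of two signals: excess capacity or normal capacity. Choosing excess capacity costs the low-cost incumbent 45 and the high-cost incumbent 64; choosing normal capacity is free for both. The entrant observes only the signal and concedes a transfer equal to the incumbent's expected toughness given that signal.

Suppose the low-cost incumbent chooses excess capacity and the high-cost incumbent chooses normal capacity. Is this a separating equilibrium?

Under separation the entrant infers type exactly: excess capacity → low-cost (pays 95), normal capacity → high-cost (pays 61).
Low-cost: excess capacity gives 95 − 45 = 50; normal capacity gives 61 − 0 = 61. Would deviate. ✗
High-cost: normal capacity gives 61 − 0 = 61; excess capacity gives 95 − 64 = 31. No deviation. ✓

No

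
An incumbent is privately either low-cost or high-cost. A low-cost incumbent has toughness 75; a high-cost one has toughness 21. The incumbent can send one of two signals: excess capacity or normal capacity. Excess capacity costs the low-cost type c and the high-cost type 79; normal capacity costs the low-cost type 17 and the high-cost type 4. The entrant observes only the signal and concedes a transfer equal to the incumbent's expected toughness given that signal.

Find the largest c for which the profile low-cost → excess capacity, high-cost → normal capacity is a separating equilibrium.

Under separation: excess capacity → low-cost (pays 75); normal capacity → high-cost (pays 21).
High-cost: 21 − 4 = 17 ≥ 75 − 79 = -4. Holds regardless of c. ✓
Low-cost: 75 − c ≥ 21 − 17, so c ≤ 75 − 4 = 71.

71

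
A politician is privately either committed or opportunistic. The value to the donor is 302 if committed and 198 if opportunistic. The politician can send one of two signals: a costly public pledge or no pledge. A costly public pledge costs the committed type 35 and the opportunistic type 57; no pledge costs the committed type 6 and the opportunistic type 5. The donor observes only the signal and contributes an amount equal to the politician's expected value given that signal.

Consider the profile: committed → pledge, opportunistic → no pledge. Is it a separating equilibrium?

No

If types separate, pledge earns payment 302 and no pledge earns 198.
Committed: pledge gives 302 − 35 = 267; no pledge gives 198 − 6 = 192. No deviation. ✓
Opportunistic: no pledge gives 198 − 5 = 193; pledge gives 302 − 57 = 245. Would deviate. ✗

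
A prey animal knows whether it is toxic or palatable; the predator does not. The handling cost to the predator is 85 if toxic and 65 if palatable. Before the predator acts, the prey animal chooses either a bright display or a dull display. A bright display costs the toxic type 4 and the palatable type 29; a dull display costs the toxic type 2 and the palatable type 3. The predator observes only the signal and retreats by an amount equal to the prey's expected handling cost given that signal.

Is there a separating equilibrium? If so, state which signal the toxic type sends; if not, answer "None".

Try toxic → bright display, palatable → dull display:
  If types separate, bright display earns payment 85 and dull display earns 65.
  Toxic: bright display gives 85 − 4 = 81; dull display gives 65 − 2 = 63. No deviation. ✓
  Palatable: dull display gives 65 − 3 = 62; bright display gives 85 − 29 = 56. No deviation. ✓
Both hold — the toxic type sends bright display.

bright display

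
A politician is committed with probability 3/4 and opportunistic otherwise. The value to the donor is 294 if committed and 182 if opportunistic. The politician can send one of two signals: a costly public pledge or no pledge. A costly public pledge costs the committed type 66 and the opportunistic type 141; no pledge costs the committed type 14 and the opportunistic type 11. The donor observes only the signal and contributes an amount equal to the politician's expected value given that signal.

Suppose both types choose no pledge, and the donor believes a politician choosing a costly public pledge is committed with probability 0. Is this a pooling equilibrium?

Yes

On the equilibrium path (no pledge) the donor holds the prior 3/4 and pays 3/4·294 + 1/4·182 = 266. Off-path (pledge) belief 0 gives 0·294 + 1·182 = 182.
Committed: no pledge gives 266 − 14 = 252; pledge gives 182 − 66 = 116. Stays. ✓
Opportunistic: no pledge gives 266 − 11 = 255; pledge gives 182 − 141 = 41. Stays. ✓
Beliefs are Bayes-consistent on-path and both types best-respond.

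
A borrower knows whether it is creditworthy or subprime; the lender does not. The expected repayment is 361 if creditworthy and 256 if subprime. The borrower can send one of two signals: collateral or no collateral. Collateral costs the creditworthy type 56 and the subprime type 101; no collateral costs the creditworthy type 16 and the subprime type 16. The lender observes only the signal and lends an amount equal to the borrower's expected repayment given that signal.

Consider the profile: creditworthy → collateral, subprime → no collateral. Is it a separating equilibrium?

No

If types separate, collateral earns payment 361 and no collateral earns 256.
Creditworthy: collateral gives 361 − 56 = 305; no collateral gives 256 − 16 = 240. No deviation. ✓
Subprime: no collateral gives 256 − 16 = 240; collateral gives 361 − 101 = 260. Would deviate. ✗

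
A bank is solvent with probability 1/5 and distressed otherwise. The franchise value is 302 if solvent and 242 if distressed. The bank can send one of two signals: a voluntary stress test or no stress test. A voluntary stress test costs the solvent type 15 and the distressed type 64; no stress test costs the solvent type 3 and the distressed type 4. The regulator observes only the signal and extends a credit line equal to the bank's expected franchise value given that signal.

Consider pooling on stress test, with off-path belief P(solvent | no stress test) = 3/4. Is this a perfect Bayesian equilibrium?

At the pooled signal (stress test) the regulator holds the prior 1/5 and pays 1/5·302 + 4/5·242 = 254. Off-path (no stress test) belief 3/4 gives 3/4·302 + 1/4·242 = 287.
Solvent: stress test gives 254 − 15 = 239; no stress test gives 287 − 3 = 284. Deviates. ✗
Distressed: stress test gives 254 − 64 = 190; no stress test gives 287 − 4 = 283. Deviates. ✗

No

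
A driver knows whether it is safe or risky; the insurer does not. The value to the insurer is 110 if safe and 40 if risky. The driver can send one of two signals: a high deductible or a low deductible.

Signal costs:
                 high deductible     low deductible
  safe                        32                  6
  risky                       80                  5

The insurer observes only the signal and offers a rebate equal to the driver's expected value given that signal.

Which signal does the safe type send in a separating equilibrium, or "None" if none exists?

Try safe → high deductible, risky → low deductible:
  If types separate, high deductible earns payment 110 and low deductible earns 40.
  Safe: high deductible gives 110 − 32 = 78; low deductible gives 40 − 6 = 34. No deviation. ✓
  Risky: low deductible gives 40 − 5 = 35; high deductible gives 110 − 80 = 30. No deviation. ✓
Both hold — the safe type sends high deductible.

high deductible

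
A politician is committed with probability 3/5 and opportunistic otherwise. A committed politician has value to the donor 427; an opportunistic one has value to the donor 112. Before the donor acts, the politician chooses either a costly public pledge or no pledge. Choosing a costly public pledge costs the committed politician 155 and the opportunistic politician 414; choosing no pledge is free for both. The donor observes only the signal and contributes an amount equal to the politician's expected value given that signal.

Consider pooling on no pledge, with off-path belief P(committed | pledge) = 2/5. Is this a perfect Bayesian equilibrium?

At the pooled signal (no pledge) the donor holds the prior 3/5 and pays 3/5·427 + 2/5·112 = 301. Off-path (pledge) belief 2/5 gives 2/5·427 + 3/5·112 = 238.
Committed: no pledge gives 301 − 0 = 301; pledge gives 238 − 155 = 83. Stays. ✓
Opportunistic: no pledge gives 301 − 0 = 301; pledge gives 238 − 414 = -176. Stays. ✓

Yes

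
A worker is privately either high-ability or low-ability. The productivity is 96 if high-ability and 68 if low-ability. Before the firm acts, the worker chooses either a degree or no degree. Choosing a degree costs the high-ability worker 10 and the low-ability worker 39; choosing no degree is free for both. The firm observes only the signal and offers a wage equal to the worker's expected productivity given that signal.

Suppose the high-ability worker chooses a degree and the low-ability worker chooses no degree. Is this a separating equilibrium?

Yes

Under separation the firm infers type exactly: degree → high-ability (pays 96), no degree → low-ability (pays 68).
High-ability: degree gives 96 − 10 = 86; no degree gives 68 − 0 = 68. No deviation. ✓
Low-ability: no degree gives 68 − 0 = 68; degree gives 96 − 39 = 57. No deviation. ✓
Both incentive constraints hold.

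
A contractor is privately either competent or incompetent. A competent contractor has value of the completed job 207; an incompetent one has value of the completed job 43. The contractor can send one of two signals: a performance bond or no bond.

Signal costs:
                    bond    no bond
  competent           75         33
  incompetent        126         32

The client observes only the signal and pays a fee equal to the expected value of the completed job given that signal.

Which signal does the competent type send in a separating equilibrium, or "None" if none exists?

None

Try competent → bond, incompetent → no bond:
  If types separate, bond earns payment 207 and no bond earns 43.
  Competent: bond gives 207 − 75 = 132; no bond gives 43 − 33 = 10. No deviation. ✓
  Incompetent: no bond gives 43 − 32 = 11; bond gives 207 − 126 = 81. Would deviate. ✗
Try competent → no bond, incompetent → bond:
  If types separate, no bond earns payment 207 and bond earns 43.
  Competent: no bond gives 207 − 33 = 174; bond gives 43 − 75 = -32. No deviation. ✓
  Incompetent: bond gives 43 − 126 = -83; no bond gives 207 − 32 = 175. Would deviate. ✗
Neither assignment is incentive-compatible.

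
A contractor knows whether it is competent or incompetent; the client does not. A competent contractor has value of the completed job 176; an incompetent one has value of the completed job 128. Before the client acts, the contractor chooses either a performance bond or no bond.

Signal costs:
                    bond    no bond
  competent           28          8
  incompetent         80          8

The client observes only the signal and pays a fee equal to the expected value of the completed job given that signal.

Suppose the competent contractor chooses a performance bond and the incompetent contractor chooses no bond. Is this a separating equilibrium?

If types separate, bond earns payment 176 and no bond earns 128.
Competent: bond gives 176 − 28 = 148; no bond gives 128 − 8 = 120. No deviation. ✓
Incompetent: no bond gives 128 − 8 = 120; bond gives 176 − 80 = 96. No deviation. ✓
Both incentive constraints hold.

Yes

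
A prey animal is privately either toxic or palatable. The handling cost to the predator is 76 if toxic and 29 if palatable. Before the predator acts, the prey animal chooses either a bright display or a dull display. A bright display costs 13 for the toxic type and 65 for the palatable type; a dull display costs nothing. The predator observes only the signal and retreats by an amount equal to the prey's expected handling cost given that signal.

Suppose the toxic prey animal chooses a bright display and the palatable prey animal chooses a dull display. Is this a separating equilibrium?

Yes

If types separate, bright display earns payment 76 and dull display earns 29.
Toxic: bright display gives 76 − 13 = 63; dull display gives 29 − 0 = 29. No deviation. ✓
Palatable: dull display gives 29 − 0 = 29; bright display gives 76 − 65 = 11. No deviation. ✓
Both incentive constraints hold.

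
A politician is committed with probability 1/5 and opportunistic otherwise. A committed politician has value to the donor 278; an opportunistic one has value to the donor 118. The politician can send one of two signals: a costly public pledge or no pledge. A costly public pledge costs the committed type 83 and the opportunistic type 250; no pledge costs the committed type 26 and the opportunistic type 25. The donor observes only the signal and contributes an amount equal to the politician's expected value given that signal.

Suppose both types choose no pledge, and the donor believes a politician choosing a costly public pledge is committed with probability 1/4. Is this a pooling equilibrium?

Yes

At the pooled signal (no pledge) the donor holds the prior 1/5 and pays 1/5·278 + 4/5·118 = 150. Off-path (pledge) belief 1/4 gives 1/4·278 + 3/4·118 = 158.
Committed: no pledge gives 150 − 26 = 124; pledge gives 158 − 83 = 75. Stays. ✓
Opportunistic: no pledge gives 150 − 25 = 125; pledge gives 158 − 250 = -92. Stays. ✓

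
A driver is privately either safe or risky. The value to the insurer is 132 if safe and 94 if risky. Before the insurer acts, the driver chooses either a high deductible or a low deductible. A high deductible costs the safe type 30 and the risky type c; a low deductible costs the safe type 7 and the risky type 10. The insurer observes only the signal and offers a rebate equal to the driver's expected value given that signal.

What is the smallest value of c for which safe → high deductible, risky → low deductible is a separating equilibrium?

48

Under separation: high deductible → safe (pays 132); low deductible → risky (pays 94).
Safe: 132 − 30 = 102 ≥ 94 − 7 = 87. Holds regardless of c. ✓
Risky: 94 − 10 ≥ 132 − c, so c ≥ 132 − 84 = 48.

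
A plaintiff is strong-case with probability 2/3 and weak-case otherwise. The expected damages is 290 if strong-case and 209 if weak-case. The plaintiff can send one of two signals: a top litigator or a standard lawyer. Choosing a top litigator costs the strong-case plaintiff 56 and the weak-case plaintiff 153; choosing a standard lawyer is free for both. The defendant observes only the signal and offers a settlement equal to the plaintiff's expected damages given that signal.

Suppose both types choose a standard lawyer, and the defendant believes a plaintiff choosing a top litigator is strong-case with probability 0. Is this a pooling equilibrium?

On the equilibrium path (standard lawyer) the defendant holds the prior 2/3 and pays 2/3·290 + 1/3·209 = 263. Off-path (top litigator) belief 0 gives 0·290 + 1·209 = 209.
Strong-case: standard lawyer gives 263 − 0 = 263; top litigator gives 209 − 56 = 153. Stays. ✓
Weak-case: standard lawyer gives 263 − 0 = 263; top litigator gives 209 − 153 = 56. Stays. ✓
Beliefs are Bayes-consistent on-path and both types best-respond.

Yes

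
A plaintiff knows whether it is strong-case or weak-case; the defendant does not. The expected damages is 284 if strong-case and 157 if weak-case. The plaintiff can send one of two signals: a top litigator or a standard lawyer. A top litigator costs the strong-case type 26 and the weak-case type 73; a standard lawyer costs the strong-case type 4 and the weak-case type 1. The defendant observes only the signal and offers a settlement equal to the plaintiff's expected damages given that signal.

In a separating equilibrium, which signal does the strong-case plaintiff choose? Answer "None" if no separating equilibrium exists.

Try strong-case → top litigator, weak-case → standard lawyer:
  Under separation the defendant infers type exactly: top litigator → strong-case (pays 284), standard lawyer → weak-case (pays 157).
  Strong-case: top litigator gives 284 − 26 = 258; standard lawyer gives 157 − 4 = 153. No deviation. ✓
  Weak-case: standard lawyer gives 157 − 1 = 156; top litigator gives 284 − 73 = 211. Would deviate. ✗
Try strong-case → standard lawyer, weak-case → top litigator:
  Under separation the defendant infers type exactly: standard lawyer → strong-case (pays 284), top litigator → weak-case (pays 157).
  Strong-case: standard lawyer gives 284 − 4 = 280; top litigator gives 157 − 26 = 131. No deviation. ✓
  Weak-case: top litigator gives 157 − 73 = 84; standard lawyer gives 284 − 1 = 283. Would deviate. ✗
Neither assignment is incentive-compatible.

None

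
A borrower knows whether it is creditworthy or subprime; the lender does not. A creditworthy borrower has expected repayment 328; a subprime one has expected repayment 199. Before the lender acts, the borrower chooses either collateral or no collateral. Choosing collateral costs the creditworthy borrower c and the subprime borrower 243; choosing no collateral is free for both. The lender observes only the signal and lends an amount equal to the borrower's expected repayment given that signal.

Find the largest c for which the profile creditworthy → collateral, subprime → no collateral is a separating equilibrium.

129

Under separation: collateral → creditworthy (pays 328); no collateral → subprime (pays 199).
Subprime: 199 − 0 = 199 ≥ 328 − 243 = 85. Holds regardless of c. ✓
Creditworthy: 328 − c ≥ 199 − 0, so c ≤ 328 − 199 = 129.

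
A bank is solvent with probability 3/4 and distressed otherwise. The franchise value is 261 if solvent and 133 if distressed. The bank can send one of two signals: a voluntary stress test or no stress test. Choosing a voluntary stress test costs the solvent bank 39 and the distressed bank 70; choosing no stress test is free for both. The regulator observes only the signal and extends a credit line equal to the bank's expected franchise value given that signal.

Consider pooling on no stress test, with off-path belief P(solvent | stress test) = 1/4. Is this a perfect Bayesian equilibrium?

Yes

At the pooled signal (no stress test) the regulator holds the prior 3/4 and pays 3/4·261 + 1/4·133 = 229. Off-path (stress test) belief 1/4 gives 1/4·261 + 3/4·133 = 165.
Solvent: no stress test gives 229 − 0 = 229; stress test gives 165 − 39 = 126. Stays. ✓
Distressed: no stress test gives 229 − 0 = 229; stress test gives 165 − 70 = 95. Stays. ✓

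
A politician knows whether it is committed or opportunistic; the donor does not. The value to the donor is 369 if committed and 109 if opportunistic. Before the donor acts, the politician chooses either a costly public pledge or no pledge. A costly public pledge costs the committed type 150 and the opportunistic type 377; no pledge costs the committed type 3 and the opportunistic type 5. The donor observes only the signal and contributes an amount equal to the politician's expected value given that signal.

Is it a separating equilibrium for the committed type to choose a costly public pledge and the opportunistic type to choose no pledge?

Yes

If types separate, pledge earns payment 369 and no pledge earns 109.
Committed: pledge gives 369 − 150 = 219; no pledge gives 109 − 3 = 106. No deviation. ✓
Opportunistic: no pledge gives 109 − 5 = 104; pledge gives 369 − 377 = -8. No deviation. ✓
Neither type gains from mimicking the other.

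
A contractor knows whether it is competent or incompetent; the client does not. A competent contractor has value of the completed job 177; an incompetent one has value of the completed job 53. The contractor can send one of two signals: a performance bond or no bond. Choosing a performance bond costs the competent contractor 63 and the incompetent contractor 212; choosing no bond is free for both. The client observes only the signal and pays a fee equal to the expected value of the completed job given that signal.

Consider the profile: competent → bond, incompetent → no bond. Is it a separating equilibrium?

Yes

If types separate, bond earns payment 177 and no bond earns 53.
Competent: bond gives 177 − 63 = 114; no bond gives 53 − 0 = 53. No deviation. ✓
Incompetent: no bond gives 53 − 0 = 53; bond gives 177 − 212 = -35. No deviation. ✓
Both incentive constraints hold.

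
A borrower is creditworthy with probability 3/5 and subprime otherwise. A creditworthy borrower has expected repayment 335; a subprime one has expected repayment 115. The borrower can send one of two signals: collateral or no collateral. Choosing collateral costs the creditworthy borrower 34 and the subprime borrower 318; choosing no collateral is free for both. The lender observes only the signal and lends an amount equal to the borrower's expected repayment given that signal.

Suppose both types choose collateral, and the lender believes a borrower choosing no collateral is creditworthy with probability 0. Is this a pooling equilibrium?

No

At the pooled signal (collateral) the lender holds the prior 3/5 and pays 3/5·335 + 2/5·115 = 247. Off-path (no collateral) belief 0 gives 0·335 + 1·115 = 115.
Creditworthy: collateral gives 247 − 34 = 213; no collateral gives 115 − 0 = 115. Stays. ✓
Subprime: collateral gives 247 − 318 = -71; no collateral gives 115 − 0 = 115. Deviates. ✗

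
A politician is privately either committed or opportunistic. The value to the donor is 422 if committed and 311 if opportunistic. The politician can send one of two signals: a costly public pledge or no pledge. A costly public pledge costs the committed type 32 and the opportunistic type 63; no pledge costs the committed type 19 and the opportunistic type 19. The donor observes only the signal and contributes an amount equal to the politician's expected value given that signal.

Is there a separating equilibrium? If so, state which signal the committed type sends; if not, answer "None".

Try committed → pledge, opportunistic → no pledge:
  If types separate, pledge earns payment 422 and no pledge earns 311.
  Committed: pledge gives 422 − 32 = 390; no pledge gives 311 − 19 = 292. No deviation. ✓
  Opportunistic: no pledge gives 311 − 19 = 292; pledge gives 422 − 63 = 359. Would deviate. ✗
Try committed → no pledge, opportunistic → pledge:
  If types separate, no pledge earns payment 422 and pledge earns 311.
  Committed: no pledge gives 422 − 19 = 403; pledge gives 311 − 32 = 279. No deviation. ✓
  Opportunistic: pledge gives 311 − 63 = 248; no pledge gives 422 − 19 = 403. Would deviate. ✗
Neither assignment is incentive-compatible.

None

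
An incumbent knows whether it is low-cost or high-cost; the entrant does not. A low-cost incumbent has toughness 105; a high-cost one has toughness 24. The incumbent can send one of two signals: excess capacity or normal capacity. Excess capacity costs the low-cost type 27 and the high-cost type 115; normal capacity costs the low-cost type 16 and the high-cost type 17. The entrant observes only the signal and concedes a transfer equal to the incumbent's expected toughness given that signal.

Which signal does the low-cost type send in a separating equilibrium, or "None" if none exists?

Try low-cost → excess capacity, high-cost → normal capacity:
  If types separate, excess capacity earns payment 105 and normal capacity earns 24.
  Low-cost: excess capacity gives 105 − 27 = 78; normal capacity gives 24 − 16 = 8. No deviation. ✓
  High-cost: normal capacity gives 24 − 17 = 7; excess capacity gives 105 − 115 = -10. No deviation. ✓
Both hold — the low-cost type sends excess capacity.

excess capacity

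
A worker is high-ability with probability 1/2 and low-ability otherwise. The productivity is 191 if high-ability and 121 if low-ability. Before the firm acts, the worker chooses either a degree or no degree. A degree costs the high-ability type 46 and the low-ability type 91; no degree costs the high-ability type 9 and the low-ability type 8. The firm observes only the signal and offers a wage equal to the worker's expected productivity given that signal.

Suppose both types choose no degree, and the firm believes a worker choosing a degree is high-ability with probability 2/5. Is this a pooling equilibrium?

Yes

On the equilibrium path (no degree) the firm holds the prior 1/2 and pays 1/2·191 + 1/2·121 = 156. Off-path (degree) belief 2/5 gives 2/5·191 + 3/5·121 = 149.
High-ability: no degree gives 156 − 9 = 147; degree gives 149 − 46 = 103. Stays. ✓
Low-ability: no degree gives 156 − 8 = 148; degree gives 149 − 91 = 58. Stays. ✓
Beliefs are Bayes-consistent on-path and both types best-respond.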